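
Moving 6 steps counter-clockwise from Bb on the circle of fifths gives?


Each counter-clockwise step moves down a perfect 5th (= up a perfect 4th)
From Bb: Bb → Eb → Ab → Db → F#/Gb → B → E
= E


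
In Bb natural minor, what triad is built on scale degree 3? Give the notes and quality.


Bb natural minor scale: Bb C Db Eb F Gb Ab
Diatonic triad on degree 3 stacks scale notes 3, 5, 7: Db F Ab
Db→F = 4 semitones; Db→Ab = 7 semitones → major triad
= Db F Ab (major)


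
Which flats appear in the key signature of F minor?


Reasoning:
Flat minor keys: A(0), D(1), G(2), C(3), F(4), Bb(5), Eb(6), Ab(7)
F minor has 4 flats
Order of flats: Bb Eb Ab Db Gb Cb Fb → first 4: Bb, Eb, Ab, Db
= Bb, Eb, Ab, Db


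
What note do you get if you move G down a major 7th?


Reasoning:
major 7th: 7 letter names, 11 semitones
Letter: G - 6 → A
Pitch: G - 11 semitones, spelled as an A → Ab
= Ab


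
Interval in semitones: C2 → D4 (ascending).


Absolute semitone position = octave×12 + chromatic position
C2: 2×12 + 0 = 24
D4: 4×12 + 2 = 50
Difference = 50 - 24 = 26
= 26 semitones


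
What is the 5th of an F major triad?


Step by step:
Major triad = root + major 3rd (4 semitones) + perfect 5th (7 semitones)
A triad on F stacks thirds, so the chord tones use letter names F-A-C
Root: F
Major 3rd above F: A
Perfect 5th above F: C
The 5th = C


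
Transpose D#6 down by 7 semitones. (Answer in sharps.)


Reasoning:
D#6: chromatic position 3 in octave 6 → absolute = 6×12 + 3 = 75
Transpose down 7: 75 - 7 = 68
68 = 5×12 + 8 → G# in octave 5
Result = G#5


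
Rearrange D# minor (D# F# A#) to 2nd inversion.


Step by step:
Root position: D# F# A#
2nd inversion: move root and 3rd up an octave
Bass note: A#
Notes (bottom to top) = A# D# F#


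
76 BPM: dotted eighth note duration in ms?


One quarter-note beat = 60000 / BPM = 60000 / 76 ms
Dotted eighth note = 3/4 × quarter note
Duration = 3/4 × 60000 / 76 = 45000 / 76
= 592.1 ms


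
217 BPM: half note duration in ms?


One quarter-note beat = 60000 / BPM = 60000 / 217 ms
Half note = 2 × quarter note
Duration = 2 × 60000 / 217 = 120000 / 217
= 553.0 ms


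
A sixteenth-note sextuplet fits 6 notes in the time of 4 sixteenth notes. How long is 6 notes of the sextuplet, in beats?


Step by step:
Sextuplet: 6 notes occupy the space of 4 sixteenth notes
Space = 4 × 1/4 = 1 beat
Each sextuplet note = 1 / 6 = 1/6 beats
6 notes = 6 × 1/6 = 1
= 1 beat


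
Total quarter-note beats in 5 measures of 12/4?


Step by step:
Time signature 12/4: the bottom number 4 means the quarter note gets one count
The top number 12 means 12 quarter-note beats per measure
Total = 12 × 5 measures
= 60 quarter-note beats


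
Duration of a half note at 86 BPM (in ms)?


One quarter-note beat = 60000 / BPM = 60000 / 86 ms
Half note = 2 × quarter note
Duration = 2 × 60000 / 86 = 120000 / 86
= 1395.3 ms


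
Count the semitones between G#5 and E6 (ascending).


Absolute semitone position = octave×12 + chromatic position
G#5: 5×12 + 8 = 68
E6: 6×12 + 4 = 76
Difference = 76 - 68 = 8
= 8 semitones


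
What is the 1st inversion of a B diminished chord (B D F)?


Solution.
Root position: B D F
1st inversion: move root up an octave
Bass note: D
Notes (bottom to top) = D F B


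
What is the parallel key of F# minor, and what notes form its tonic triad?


Parallel keys share the same tonic but differ in mode
F# minor → parallel is F# major
Tonic triad of F# major = F# A# C#
= F# major; triad = F# A# C#


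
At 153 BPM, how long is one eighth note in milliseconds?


Working:
One quarter-note beat = 60000 / BPM = 60000 / 153 ms
Eighth note = 1/2 × quarter note
Duration = 1/2 × 60000 / 153 = 30000 / 153
= 196.1 ms


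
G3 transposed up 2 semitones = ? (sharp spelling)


Working:
G3: chromatic position 7 in octave 3 → absolute = 3×12 + 7 = 43
Transpose up 2: 43 + 2 = 45
45 = 3×12 + 9 → A in octave 3
Result = A3


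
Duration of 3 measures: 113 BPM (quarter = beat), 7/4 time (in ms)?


Working:
Quarter-note beat duration = 60000 / 113 ms
Beats per measure (7/4) = 7
One measure = 7 × 60000 / 113 = 420000 / 113 ms
3 measures = 3 × 420000 / 113 = 1260000 / 113
= 11150.4 ms


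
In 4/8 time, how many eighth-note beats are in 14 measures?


Solution.
Time signature 4/8: the bottom number 8 means the eighth note gets one count
The top number 4 means 4 eighth-note beats per measure
Total = 4 × 14 measures
= 56 eighth-note beats


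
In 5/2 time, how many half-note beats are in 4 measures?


Reasoning:
Time signature 5/2: the bottom number 2 means the half note gets one count
The top number 5 means 5 half-note beats per measure
Total = 5 × 4 measures
= 20 half-note beats


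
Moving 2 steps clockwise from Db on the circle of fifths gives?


Step by step:
Each clockwise step on the circle of fifths moves up a perfect 5th
From Db: Db → Ab → Eb
= Eb


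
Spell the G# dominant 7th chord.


Reasoning:
Dominant 7th chord = root + major 3rd + perfect 5th + minor 7th
Seventh chords stack in thirds, so the letter names are G-B-D-F
Root: G#
Major 3rd above G#: B#
Perfect 5th above G#: D#
Minor 7th above G#: F#
Chord = G# B# D# F#


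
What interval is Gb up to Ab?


Solution.
Letter names: G → A spans 2 letter names → a 2nd
Semitones: Gb → Ab = 2 half-steps
A 2nd of 2 semitones is a major 2nd
= major 2nd


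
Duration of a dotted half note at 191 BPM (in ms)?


Working:
One quarter-note beat = 60000 / BPM = 60000 / 191 ms
Dotted half note = 3 × quarter note
Duration = 3 × 60000 / 191 = 180000 / 191
= 942.4 ms


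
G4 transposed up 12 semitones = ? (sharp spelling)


Step by step:
G4: chromatic position 7 in octave 4 → absolute = 4×12 + 7 = 55
Transpose up 12: 55 + 12 = 67
67 = 5×12 + 7 → G in octave 5
Result = G5


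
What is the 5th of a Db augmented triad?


Working:
Augmented triad = root + major 3rd (4 semitones) + augmented 5th (8 semitones)
A triad on Db stacks thirds, so the chord tones use letter names D-F-A
Root: Db
Major 3rd above Db: F
Augmented 5th above Db: A
The 5th = A


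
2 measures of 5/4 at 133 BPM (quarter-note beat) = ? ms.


Solution.
Quarter-note beat duration = 60000 / 133 ms
Beats per measure (5/4) = 5
One measure = 5 × 60000 / 133 = 300000 / 133 ms
2 measures = 2 × 300000 / 133 = 600000 / 133
= 4511.3 ms


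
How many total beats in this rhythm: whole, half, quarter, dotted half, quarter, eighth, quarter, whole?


Solution.
Beat values:
  whole = 4 beats
  half = 2 beats
  quarter = 1 beat
  dotted half = 3 beats
  quarter = 1 beat
  eighth = 0.5 beats
  quarter = 1 beat
  whole = 4 beats
Sum = 4 + 2 + 1 + 3 + 1 + 0.5 + 1 + 4
= 16.5 beats


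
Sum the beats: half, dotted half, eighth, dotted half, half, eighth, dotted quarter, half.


Reasoning:
Beat values:
  half = 2 beats
  dotted half = 3 beats
  eighth = 0.5 beats
  dotted half = 3 beats
  half = 2 beats
  eighth = 0.5 beats
  dotted quarter = 1.5 beats
  half = 2 beats
Sum = 2 + 3 + 0.5 + 3 + 2 + 0.5 + 1.5 + 2
= 14.5 beats


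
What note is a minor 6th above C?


Let's work it out.
A 6th spans 6 letter names, so from C we land on A
A minor 6th = 8 semitones above C
Spell A at that pitch: Ab
= Ab


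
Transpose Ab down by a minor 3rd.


Reasoning:
minor 3rd: 3 letter names, 3 semitones
Letter: A - 2 → F
Pitch: Ab - 3 semitones, spelled as an F → F
= F


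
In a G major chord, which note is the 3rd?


Step by step:
Major triad = root + major 3rd (4 semitones) + perfect 5th (7 semitones)
A triad on G stacks thirds, so the chord tones use letter names G-B-D
Root: G
Major 3rd above G: B
Perfect 5th above G: D
The 3rd = B


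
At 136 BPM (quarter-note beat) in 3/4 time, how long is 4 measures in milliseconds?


Working:
Quarter-note beat duration = 60000 / 136 ms
Beats per measure (3/4) = 3
One measure = 3 × 60000 / 136 = 180000 / 136 ms
4 measures = 4 × 180000 / 136 = 720000 / 136
= 5294.1 ms


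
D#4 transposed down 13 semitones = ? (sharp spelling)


Solution.
D#4: chromatic position 3 in octave 4 → absolute = 4×12 + 3 = 51
Transpose down 13: 51 - 13 = 38
38 = 3×12 + 2 → D in octave 3
Result = D3


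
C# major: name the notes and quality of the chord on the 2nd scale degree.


Working:
C# major scale: C# D# E# F# G# A# B#
Diatonic triad on degree 2 stacks scale notes 2, 4, 6: D# F# A#
D#→F# = 3 semitones; D#→A# = 7 semitones → minor triad
= D# F# A# (minor)


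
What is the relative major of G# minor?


The relative major shares the key signature and is a minor 3rd above the minor tonic
A minor 3rd above G# is B
→ relative major of G# minor is B major
= B major


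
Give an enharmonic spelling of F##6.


Working:
Enharmonic notes sound the same pitch but are spelled with different letter names
F## and G name the same pitch class
= G6


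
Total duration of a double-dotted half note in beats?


Solution.
Base half note = 2 beats
Dot 1 adds half the previous value: +1
Dot 2 adds half the previous value: +1/2
One double-dotted half = 2 + 1 + 1/2 = 7/2
= 7/2 beats


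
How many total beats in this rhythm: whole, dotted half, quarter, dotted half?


Step by step:
Beat values:
  whole = 4 beats
  dotted half = 3 beats
  quarter = 1 beat
  dotted half = 3 beats
Sum = 4 + 3 + 1 + 3
= 11 beats


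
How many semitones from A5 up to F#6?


Reasoning:
Absolute semitone position = octave×12 + chromatic position
A5: 5×12 + 9 = 69
F#6: 6×12 + 6 = 78
Difference = 78 - 69 = 9
= 9 semitones


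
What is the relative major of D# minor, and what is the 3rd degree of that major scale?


The relative major shares the key signature and is a minor 3rd above the minor tonic
A minor 3rd above D# is F#
→ relative major of D# minor is F# major
F# major scale: F# G# A# B C# D# E#
= F# major; 3rd degree = A#


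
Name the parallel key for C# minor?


Parallel keys share the same tonic but differ in mode
C# minor → parallel is C# major
= C# major


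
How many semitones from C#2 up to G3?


Reasoning:
Absolute semitone position = octave×12 + chromatic position
C#2: 2×12 + 1 = 25
G3: 3×12 + 7 = 43
Difference = 43 - 25 = 18
= 18 semitones


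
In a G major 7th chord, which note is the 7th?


Solution.
Major 7th chord = root + major 3rd + perfect 5th + major 7th
Seventh chords stack in thirds, so the letter names are G-B-D-F
Root: G
Major 3rd above G: B
Perfect 5th above G: D
Major 7th above G: F#
The 7th = F#


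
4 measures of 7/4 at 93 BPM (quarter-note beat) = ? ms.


Reasoning:
Quarter-note beat duration = 60000 / 93 ms
Beats per measure (7/4) = 7
One measure = 7 × 60000 / 93 = 420000 / 93 ms
4 measures = 4 × 420000 / 93 = 1680000 / 93
= 18064.5 ms


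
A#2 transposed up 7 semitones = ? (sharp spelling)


Let's work it out.
A#2: chromatic position 10 in octave 2 → absolute = 2×12 + 10 = 34
Transpose up 7: 34 + 7 = 41
41 = 3×12 + 5 → F in octave 3
Result = F3


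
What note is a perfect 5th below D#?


Let's work it out.
A 5th spans 5 letter names, so from D we land on G
A perfect 5th = 7 semitones below D#
Spell G at that pitch: G#
= G#


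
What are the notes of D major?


Working:
Major scale pattern: W-W-H-W-W-W-H (2-2-1-2-2-2-1 semitones)
Starting from D:
  D + 2 semitones → E
  E + 2 semitones → F#
  F# + 1 semitone → G
  G + 2 semitones → A
  A + 2 semitones → B
  B + 2 semitones → C#
  C# + 1 semitone → D
Scale = D E F# G A B C#


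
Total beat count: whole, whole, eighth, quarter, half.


Beat values:
  whole = 4 beats
  whole = 4 beats
  eighth = 0.5 beats
  quarter = 1 beat
  half = 2 beats
Sum = 4 + 4 + 0.5 + 1 + 2
= 11.5 beats


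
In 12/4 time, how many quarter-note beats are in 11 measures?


Time signature 12/4: the bottom number 4 means the quarter note gets one count
The top number 12 means 12 quarter-note beats per measure
Total = 12 × 11 measures
= 132 quarter-note beats


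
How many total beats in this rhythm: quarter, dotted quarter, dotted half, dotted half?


Beat values:
  quarter = 1 beat
  dotted quarter = 1.5 beats
  dotted half = 3 beats
  dotted half = 3 beats
Sum = 1 + 1.5 + 3 + 3
= 8.5 beats


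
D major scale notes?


Solution.
Major scale pattern: W-W-H-W-W-W-H (2-2-1-2-2-2-1 semitones)
Starting from D:
  D + 2 semitones → E
  E + 2 semitones → F#
  F# + 1 semitone → G
  G + 2 semitones → A
  A + 2 semitones → B
  B + 2 semitones → C#
  C# + 1 semitone → D
Scale = D E F# G A B C#


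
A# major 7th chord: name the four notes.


Working:
Major 7th chord = root + major 3rd + perfect 5th + major 7th
Seventh chords stack in thirds, so the letter names are A-C-E-G
Root: A#
Major 3rd above A#: C##
Perfect 5th above A#: E#
Major 7th above A#: G##
Chord = A# C## E# G##


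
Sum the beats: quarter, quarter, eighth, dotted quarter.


Beat values:
  quarter = 1 beat
  quarter = 1 beat
  eighth = 0.5 beats
  dotted quarter = 1.5 beats
Sum = 1 + 1 + 0.5 + 1.5
= 4 beats


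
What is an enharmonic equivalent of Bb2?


Solution.
Enharmonic notes sound the same pitch but are spelled with different letter names
Bb and A# name the same pitch class
= A#2


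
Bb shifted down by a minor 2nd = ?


minor 2nd: 2 letter names, 1 semitones
Letter: B - 1 → A
Pitch: Bb - 1 semitones, spelled as an A → A
= A


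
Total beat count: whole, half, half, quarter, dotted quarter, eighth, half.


Beat values:
  whole = 4 beats
  half = 2 beats
  half = 2 beats
  quarter = 1 beat
  dotted quarter = 1.5 beats
  eighth = 0.5 beats
  half = 2 beats
Sum = 4 + 2 + 2 + 1 + 1.5 + 0.5 + 2
= 13 beats


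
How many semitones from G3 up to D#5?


Absolute semitone position = octave×12 + chromatic position
G3: 3×12 + 7 = 43
D#5: 5×12 + 3 = 63
Difference = 63 - 43 = 20
= 20 semitones


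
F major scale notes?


Step by step:
Major scale pattern: W-W-H-W-W-W-H (2-2-1-2-2-2-1 semitones)
Starting from F:
  F + 2 semitones → G
  G + 2 semitones → A
  A + 1 semitone → Bb
  Bb + 2 semitones → C
  C + 2 semitones → D
  D + 2 semitones → E
  E + 1 semitone → F
Scale = F G A Bb C D E


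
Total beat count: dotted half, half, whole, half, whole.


Working:
Beat values:
  dotted half = 3 beats
  half = 2 beats
  whole = 4 beats
  half = 2 beats
  whole = 4 beats
Sum = 3 + 2 + 4 + 2 + 4
= 15 beats


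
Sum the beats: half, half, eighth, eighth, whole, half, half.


Reasoning:
Beat values:
  half = 2 beats
  half = 2 beats
  eighth = 0.5 beats
  eighth = 0.5 beats
  whole = 4 beats
  half = 2 beats
  half = 2 beats
Sum = 2 + 2 + 0.5 + 0.5 + 4 + 2 + 2
= 13 beats


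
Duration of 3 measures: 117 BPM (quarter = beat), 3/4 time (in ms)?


Working:
Quarter-note beat duration = 60000 / 117 ms
Beats per measure (3/4) = 3
One measure = 3 × 60000 / 117 = 180000 / 117 ms
3 measures = 3 × 180000 / 117 = 540000 / 117
= 4615.4 ms


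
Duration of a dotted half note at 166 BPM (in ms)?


Reasoning:
One quarter-note beat = 60000 / BPM = 60000 / 166 ms
Dotted half note = 3 × quarter note
Duration = 3 × 60000 / 166 = 180000 / 166
= 1084.3 ms


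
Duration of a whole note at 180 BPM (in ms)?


Solution.
One quarter-note beat = 60000 / BPM = 60000 / 180 ms
Whole note = 4 × quarter note
Duration = 4 × 60000 / 180 = 240000 / 180
= 1333.3 ms


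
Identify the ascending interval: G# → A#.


Working:
Letter names: G → A spans 2 letter names → a 2nd
Semitones: G# → A# = 2 half-steps
A 2nd of 2 semitones is a major 2nd
= major 2nd


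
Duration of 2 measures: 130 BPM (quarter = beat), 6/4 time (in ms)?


Let's work it out.
Quarter-note beat duration = 60000 / 130 ms
Beats per measure (6/4) = 6
One measure = 6 × 60000 / 130 = 360000 / 130 ms
2 measures = 2 × 360000 / 130 = 720000 / 130
= 5538.5 ms


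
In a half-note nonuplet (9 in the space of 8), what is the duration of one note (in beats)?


Reasoning:
Nonuplet: 9 notes occupy the space of 8 half notes
Space = 8 × 2 = 16 beats
Each nonuplet note = 16 / 9 = 16/9 beats
= 16/9 beats


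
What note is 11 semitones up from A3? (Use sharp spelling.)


A3: chromatic position 9 in octave 3 → absolute = 3×12 + 9 = 45
Transpose up 11: 45 + 11 = 56
56 = 4×12 + 8 → G# in octave 4
Result = G#4


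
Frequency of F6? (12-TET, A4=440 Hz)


Step by step:
f = 440 × 2^(n/12) where n = semitones from A4
F6: 20 semitones from A4
f = 440 × 2^(20/12)
f = 1396.91 Hz


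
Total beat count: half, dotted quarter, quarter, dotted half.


Step by step:
Beat values:
  half = 2 beats
  dotted quarter = 1.5 beats
  quarter = 1 beat
  dotted half = 3 beats
Sum = 2 + 1.5 + 1 + 3
= 7.5 beats


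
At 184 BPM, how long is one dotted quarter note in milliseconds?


Reasoning:
One quarter-note beat = 60000 / BPM = 60000 / 184 ms
Dotted quarter note = 3/2 × quarter note
Duration = 3/2 × 60000 / 184 = 90000 / 184
= 489.1 ms


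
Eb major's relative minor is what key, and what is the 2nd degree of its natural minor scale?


Let's work it out.
The relative minor shares the major's key signature and starts on its 6th degree
6th degree = a major 6th above the tonic; a major 6th above Eb is C
→ relative minor of Eb major is C minor
C natural minor scale: C D Eb F G Ab Bb
= C minor; 2nd degree = D


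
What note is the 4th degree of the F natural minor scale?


Solution.
Natural minor scale pattern: W-H-W-W-H-W-W (2-1-2-2-1-2-2 semitones)
Starting from F:
  F + 2 semitones → G
  G + 1 semitone → Ab
  Ab + 2 semitones → Bb
  Bb + 2 semitones → C
  C + 1 semitone → Db
  Db + 2 semitones → Eb
  Eb + 2 semitones → F
Scale: F G Ab Bb C Db Eb
Degree 4 = Bb


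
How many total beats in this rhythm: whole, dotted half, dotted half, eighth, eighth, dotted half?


Beat values:
  whole = 4 beats
  dotted half = 3 beats
  dotted half = 3 beats
  eighth = 0.5 beats
  eighth = 0.5 beats
  dotted half = 3 beats
Sum = 4 + 3 + 3 + 0.5 + 0.5 + 3
= 14 beats


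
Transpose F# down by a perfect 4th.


Working:
perfect 4th: 4 letter names, 5 semitones
Letter: F - 3 → C
Pitch: F# - 5 semitones, spelled as a C → C#
= C#


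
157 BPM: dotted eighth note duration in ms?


One quarter-note beat = 60000 / BPM = 60000 / 157 ms
Dotted eighth note = 3/4 × quarter note
Duration = 3/4 × 60000 / 157 = 45000 / 157
= 286.6 ms


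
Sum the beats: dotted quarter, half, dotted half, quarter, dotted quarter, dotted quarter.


Beat values:
  dotted quarter = 1.5 beats
  half = 2 beats
  dotted half = 3 beats
  quarter = 1 beat
  dotted quarter = 1.5 beats
  dotted quarter = 1.5 beats
Sum = 1.5 + 2 + 3 + 1 + 1.5 + 1.5
= 10.5 beats


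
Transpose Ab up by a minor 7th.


minor 7th: 7 letter names, 10 semitones
Letter: A + 6 → G
Pitch: Ab + 10 semitones, spelled as a G → Gb
= Gb


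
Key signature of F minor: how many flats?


Step by step:
Flat minor keys: A(0), D(1), G(2), C(3), F(4), Bb(5), Eb(6), Ab(7)
F minor has 4 flats
Order of flats: Bb Eb Ab Db Gb Cb Fb → first 4: Bb, Eb, Ab, Db
= 4 flats


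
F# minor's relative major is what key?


The relative major shares the key signature and is a minor 3rd above the minor tonic
A minor 3rd above F# is A
→ relative major of F# minor is A major
= A major


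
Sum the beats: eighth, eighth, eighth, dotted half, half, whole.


Solution.
Beat values:
  eighth = 0.5 beats
  eighth = 0.5 beats
  eighth = 0.5 beats
  dotted half = 3 beats
  half = 2 beats
  whole = 4 beats
Sum = 0.5 + 0.5 + 0.5 + 3 + 2 + 4
= 10.5 beats


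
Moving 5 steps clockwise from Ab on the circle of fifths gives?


Solution.
Each clockwise step on the circle of fifths moves up a perfect 5th
From Ab: Ab → Eb → Bb → F → C → G
= G


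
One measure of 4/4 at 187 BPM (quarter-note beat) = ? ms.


Reasoning:
Quarter-note beat duration = 60000 / 187 ms
Beats per measure (4/4) = 4
One measure = 4 × 60000 / 187 = 240000 / 187 ms
= 1283.4 ms


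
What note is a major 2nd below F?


Step by step:
A 2nd spans 2 letter names, so from F we land on E
A major 2nd = 2 semitones below F
Spell E at that pitch: Eb
= Eb


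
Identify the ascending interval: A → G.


Solution.
Letter names: A → G spans 7 letter names → a 7th
Semitones: A → G = 10 half-steps
A 7th of 10 semitones is a minor 7th
= minor 7th


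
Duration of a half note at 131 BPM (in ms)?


One quarter-note beat = 60000 / BPM = 60000 / 131 ms
Half note = 2 × quarter note
Duration = 2 × 60000 / 131 = 120000 / 131
= 916.0 ms


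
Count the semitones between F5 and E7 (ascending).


Solution.
Absolute semitone position = octave×12 + chromatic position
F5: 5×12 + 5 = 65
E7: 7×12 + 4 = 88
Difference = 88 - 65 = 23
= 23 semitones


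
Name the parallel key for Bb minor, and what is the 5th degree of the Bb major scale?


Parallel keys share the same tonic but differ in mode
Bb minor → parallel is Bb major
Bb major scale: Bb C D Eb F G A
= Bb major; 5th degree = F


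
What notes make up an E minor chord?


Working:
Minor triad = root + minor 3rd (3 semitones) + perfect 5th (7 semitones)
A triad on E stacks thirds, so the chord tones use letter names E-G-B
Root: E
Minor 3rd above E: G
Perfect 5th above E: B
Chord = E G B


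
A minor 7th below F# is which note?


Reasoning:
A 7th spans 7 letter names, so from F we land on G
A minor 7th = 10 semitones below F#
Spell G at that pitch: G#
= G#


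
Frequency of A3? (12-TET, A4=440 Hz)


Step by step:
f = 440 × 2^(n/12) where n = semitones from A4
A3: -12 semitones from A4
f = 440 × 2^(-12/12)
f = 220.00 Hz


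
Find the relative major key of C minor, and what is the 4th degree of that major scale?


Working:
The relative major shares the key signature and is a minor 3rd above the minor tonic
A minor 3rd above C is Eb
→ relative major of C minor is Eb major
Eb major scale: Eb F G Ab Bb C D
= Eb major; 4th degree = Ab


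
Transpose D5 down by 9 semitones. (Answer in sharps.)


D5: chromatic position 2 in octave 5 → absolute = 5×12 + 2 = 62
Transpose down 9: 62 - 9 = 53
53 = 4×12 + 5 → F in octave 4
Result = F4


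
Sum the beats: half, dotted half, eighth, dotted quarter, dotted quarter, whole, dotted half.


Step by step:
Beat values:
  half = 2 beats
  dotted half = 3 beats
  eighth = 0.5 beats
  dotted quarter = 1.5 beats
  dotted quarter = 1.5 beats
  whole = 4 beats
  dotted half = 3 beats
Sum = 2 + 3 + 0.5 + 1.5 + 1.5 + 4 + 3
= 15.5 beats


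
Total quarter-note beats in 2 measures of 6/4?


Let's work it out.
Time signature 6/4: the bottom number 4 means the quarter note gets one count
The top number 6 means 6 quarter-note beats per measure
Total = 6 × 2 measures
= 12 quarter-note beats


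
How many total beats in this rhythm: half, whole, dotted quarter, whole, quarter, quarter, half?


Beat values:
  half = 2 beats
  whole = 4 beats
  dotted quarter = 1.5 beats
  whole = 4 beats
  quarter = 1 beat
  quarter = 1 beat
  half = 2 beats
Sum = 2 + 4 + 1.5 + 4 + 1 + 1 + 2
= 15.5 beats


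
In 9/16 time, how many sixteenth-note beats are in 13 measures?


Reasoning:
Time signature 9/16: the bottom number 16 means the sixteenth note gets one count
The top number 9 means 9 sixteenth-note beats per measure
Total = 9 × 13 measures
= 117 sixteenth-note beats


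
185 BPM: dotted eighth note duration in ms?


One quarter-note beat = 60000 / BPM = 60000 / 185 ms
Dotted eighth note = 3/4 × quarter note
Duration = 3/4 × 60000 / 185 = 45000 / 185
= 243.2 ms


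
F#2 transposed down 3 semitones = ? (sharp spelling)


Solution.
F#2: chromatic position 6 in octave 2 → absolute = 2×12 + 6 = 30
Transpose down 3: 30 - 3 = 27
27 = 2×12 + 3 → D# in octave 2
Result = D#2


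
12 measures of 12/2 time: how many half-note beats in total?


Reasoning:
Time signature 12/2: the bottom number 2 means the half note gets one count
The top number 12 means 12 half-note beats per measure
Total = 12 × 12 measures
= 144 half-note beats


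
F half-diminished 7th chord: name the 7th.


Half-diminished 7th chord = root + minor 3rd + diminished 5th + minor 7th
Seventh chords stack in thirds, so the letter names are F-A-C-E
Root: F
Minor 3rd above F: Ab
Diminished 5th above F: Cb
Minor 7th above F: Eb
The 7th = Eb


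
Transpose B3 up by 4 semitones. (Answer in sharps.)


Solution.
B3: chromatic position 11 in octave 3 → absolute = 3×12 + 11 = 47
Transpose up 4: 47 + 4 = 51
51 = 4×12 + 3 → D# in octave 4
Result = D#4


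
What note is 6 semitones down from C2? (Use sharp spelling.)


Solution.
C2: chromatic position 0 in octave 2 → absolute = 2×12 + 0 = 24
Transpose down 6: 24 - 6 = 18
18 = 1×12 + 6 → F# in octave 1
Result = F#1


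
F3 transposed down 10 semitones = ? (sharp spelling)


Reasoning:
F3: chromatic position 5 in octave 3 → absolute = 3×12 + 5 = 41
Transpose down 10: 41 - 10 = 31
31 = 2×12 + 7 → G in octave 2
Result = G2


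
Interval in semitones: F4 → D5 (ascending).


Step by step:
Absolute semitone position = octave×12 + chromatic position
F4: 4×12 + 5 = 53
D5: 5×12 + 2 = 62
Difference = 62 - 53 = 9
= 9 semitones


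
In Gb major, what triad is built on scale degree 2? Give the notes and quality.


Working:
Gb major scale: Gb Ab Bb Cb Db Eb F
Diatonic triad on degree 2 stacks scale notes 2, 4, 6: Ab Cb Eb
Ab→Cb = 3 semitones; Ab→Eb = 7 semitones → minor triad
= Ab Cb Eb (minor)


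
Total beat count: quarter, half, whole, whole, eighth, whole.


Solution.
Beat values:
  quarter = 1 beat
  half = 2 beats
  whole = 4 beats
  whole = 4 beats
  eighth = 0.5 beats
  whole = 4 beats
Sum = 1 + 2 + 4 + 4 + 0.5 + 4
= 15.5 beats


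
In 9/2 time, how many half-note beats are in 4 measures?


Solution.
Time signature 9/2: the bottom number 2 means the half note gets one count
The top number 9 means 9 half-note beats per measure
Total = 9 × 4 measures
= 36 half-note beats


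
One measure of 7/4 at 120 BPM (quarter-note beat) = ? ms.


Let's work it out.
Quarter-note beat duration = 60000 / 120 ms
Beats per measure (7/4) = 7
One measure = 7 × 60000 / 120 = 420000 / 120 ms
= 3500.0 ms


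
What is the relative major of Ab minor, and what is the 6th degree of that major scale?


The relative major shares the key signature and is a minor 3rd above the minor tonic
A minor 3rd above Ab is Cb
→ relative major of Ab minor is Cb major
Cb major scale: Cb Db Eb Fb Gb Ab Bb
= Cb major; 6th degree = Ab


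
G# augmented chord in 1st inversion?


Root position: G# B# D##
1st inversion: move root up an octave
Bass note: B#
Notes (bottom to top) = B# D## G#


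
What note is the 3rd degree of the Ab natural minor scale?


Reasoning:
Natural minor scale pattern: W-H-W-W-H-W-W (2-1-2-2-1-2-2 semitones)
Starting from Ab:
  Ab + 2 semitones → Bb
  Bb + 1 semitone → Cb
  Cb + 2 semitones → Db
  Db + 2 semitones → Eb
  Eb + 1 semitone → Fb
  Fb + 2 semitones → Gb
  Gb + 2 semitones → Ab
Scale: Ab Bb Cb Db Eb Fb Gb
Degree 3 = Cb


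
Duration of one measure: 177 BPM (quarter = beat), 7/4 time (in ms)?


Step by step:
Quarter-note beat duration = 60000 / 177 ms
Beats per measure (7/4) = 7
One measure = 7 × 60000 / 177 = 420000 / 177 ms
= 2372.9 ms


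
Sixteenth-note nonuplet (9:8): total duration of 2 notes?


Solution.
Nonuplet: 9 notes occupy the space of 8 sixteenth notes
Space = 8 × 1/4 = 2 beats
Each nonuplet note = 2 / 9 = 2/9 beats
2 notes = 2 × 2/9 = 4/9
= 4/9 beats


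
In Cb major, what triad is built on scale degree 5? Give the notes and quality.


Cb major scale: Cb Db Eb Fb Gb Ab Bb
Diatonic triad on degree 5 stacks scale notes 5, 7, 2: Gb Bb Db
Gb→Bb = 4 semitones; Gb→Db = 7 semitones → major triad
= Gb Bb Db (major)


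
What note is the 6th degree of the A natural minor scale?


Reasoning:
Natural minor scale pattern: W-H-W-W-H-W-W (2-1-2-2-1-2-2 semitones)
Starting from A:
  A + 2 semitones → B
  B + 1 semitone → C
  C + 2 semitones → D
  D + 2 semitones → E
  E + 1 semitone → F
  F + 2 semitones → G
  G + 2 semitones → A
Scale: A B C D E F G
Degree 6 = F


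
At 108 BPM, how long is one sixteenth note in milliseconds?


Step by step:
One quarter-note beat = 60000 / BPM = 60000 / 108 ms
Sixteenth note = 1/4 × quarter note
Duration = 1/4 × 60000 / 108 = 15000 / 108
= 138.9 ms


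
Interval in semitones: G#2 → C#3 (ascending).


Absolute semitone position = octave×12 + chromatic position
G#2: 2×12 + 8 = 32
C#3: 3×12 + 1 = 37
Difference = 37 - 32 = 5
= 5 semitones


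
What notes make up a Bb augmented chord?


Let's work it out.
Augmented triad = root + major 3rd (4 semitones) + augmented 5th (8 semitones)
A triad on Bb stacks thirds, so the chord tones use letter names B-D-F
Root: Bb
Major 3rd above Bb: D
Augmented 5th above Bb: F#
Chord = Bb D F#


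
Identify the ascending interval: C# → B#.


Solution.
Letter names: C → B spans 7 letter names → a 7th
Semitones: C# → B# = 11 half-steps
A 7th of 11 semitones is a major 7th
= major 7th


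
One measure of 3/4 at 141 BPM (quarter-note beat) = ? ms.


Let's work it out.
Quarter-note beat duration = 60000 / 141 ms
Beats per measure (3/4) = 3
One measure = 3 × 60000 / 141 = 180000 / 141 ms
= 1276.6 ms


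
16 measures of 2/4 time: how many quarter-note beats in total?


Solution.
Time signature 2/4: the bottom number 4 means the quarter note gets one count
The top number 2 means 2 quarter-note beats per measure
Total = 2 × 16 measures
= 32 quarter-note beats


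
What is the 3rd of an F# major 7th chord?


Working:
Major 7th chord = root + major 3rd + perfect 5th + major 7th
Seventh chords stack in thirds, so the letter names are F-A-C-E
Root: F#
Major 3rd above F#: A#
Perfect 5th above F#: C#
Major 7th above F#: E#
The 3rd = A#


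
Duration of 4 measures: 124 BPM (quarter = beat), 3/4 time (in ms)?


Step by step:
Quarter-note beat duration = 60000 / 124 ms
Beats per measure (3/4) = 3
One measure = 3 × 60000 / 124 = 180000 / 124 ms
4 measures = 4 × 180000 / 124 = 720000 / 124
= 5806.5 ms


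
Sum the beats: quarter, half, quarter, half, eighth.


Let's work it out.
Beat values:
  quarter = 1 beat
  half = 2 beats
  quarter = 1 beat
  half = 2 beats
  eighth = 0.5 beats
Sum = 1 + 2 + 1 + 2 + 0.5
= 6.5 beats


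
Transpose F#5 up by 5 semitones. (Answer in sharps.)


Step by step:
F#5: chromatic position 6 in octave 5 → absolute = 5×12 + 6 = 66
Transpose up 5: 66 + 5 = 71
71 = 5×12 + 11 → B in octave 5
Result = B5


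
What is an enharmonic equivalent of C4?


Reasoning:
Enharmonic notes sound the same pitch but are spelled with different letter names
C and B# name the same pitch class
Octave numbers change at C, so C4 = B#3
= B#3


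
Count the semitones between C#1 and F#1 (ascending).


Working:
Absolute semitone position = octave×12 + chromatic position
C#1: 1×12 + 1 = 13
F#1: 1×12 + 6 = 18
Difference = 18 - 13 = 5
= 5 semitones


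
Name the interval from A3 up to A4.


Reasoning:
Letter names: A → A spans 8 letter names → an octave
Semitones: A3 → A4 = 12 half-steps
An octave of 12 semitones is a perfect octave
= perfect octave


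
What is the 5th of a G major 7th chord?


Let's work it out.
Major 7th chord = root + major 3rd + perfect 5th + major 7th
Seventh chords stack in thirds, so the letter names are G-B-D-F
Root: G
Major 3rd above G: B
Perfect 5th above G: D
Major 7th above G: F#
The 5th = D


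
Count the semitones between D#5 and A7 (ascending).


Solution.
Absolute semitone position = octave×12 + chromatic position
D#5: 5×12 + 3 = 63
A7: 7×12 + 9 = 93
Difference = 93 - 63 = 30
= 30 semitones


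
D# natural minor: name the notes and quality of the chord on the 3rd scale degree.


D# natural minor scale: D# E# F# G# A# B C#
Diatonic triad on degree 3 stacks scale notes 3, 5, 7: F# A# C#
F#→A# = 4 semitones; F#→C# = 7 semitones → major triad
= F# A# C# (major)


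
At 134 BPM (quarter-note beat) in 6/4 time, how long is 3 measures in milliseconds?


Solution.
Quarter-note beat duration = 60000 / 134 ms
Beats per measure (6/4) = 6
One measure = 6 × 60000 / 134 = 360000 / 134 ms
3 measures = 3 × 360000 / 134 = 1080000 / 134
= 8059.7 ms


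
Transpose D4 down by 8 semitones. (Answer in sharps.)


Reasoning:
D4: chromatic position 2 in octave 4 → absolute = 4×12 + 2 = 50
Transpose down 8: 50 - 8 = 42
42 = 3×12 + 6 → F# in octave 3
Result = F#3


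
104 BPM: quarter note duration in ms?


Let's work it out.
One quarter-note beat = 60000 / BPM = 60000 / 104 ms
Duration = 60000 / 104
= 576.9 ms


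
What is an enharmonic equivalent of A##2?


Reasoning:
Enharmonic notes sound the same pitch but are spelled with different letter names
A## and B name the same pitch class
= B2


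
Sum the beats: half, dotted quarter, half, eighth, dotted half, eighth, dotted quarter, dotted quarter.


Solution.
Beat values:
  half = 2 beats
  dotted quarter = 1.5 beats
  half = 2 beats
  eighth = 0.5 beats
  dotted half = 3 beats
  eighth = 0.5 beats
  dotted quarter = 1.5 beats
  dotted quarter = 1.5 beats
Sum = 2 + 1.5 + 2 + 0.5 + 3 + 0.5 + 1.5 + 1.5
= 12.5 beats


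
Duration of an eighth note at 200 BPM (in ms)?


Working:
One quarter-note beat = 60000 / BPM = 60000 / 200 ms
Eighth note = 1/2 × quarter note
Duration = 1/2 × 60000 / 200 = 30000 / 200
= 150.0 ms


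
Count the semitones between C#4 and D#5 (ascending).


Reasoning:
Absolute semitone position = octave×12 + chromatic position
C#4: 4×12 + 1 = 49
D#5: 5×12 + 3 = 63
Difference = 63 - 49 = 14
= 14 semitones


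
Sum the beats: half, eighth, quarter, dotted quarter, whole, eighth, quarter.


Working:
Beat values:
  half = 2 beats
  eighth = 0.5 beats
  quarter = 1 beat
  dotted quarter = 1.5 beats
  whole = 4 beats
  eighth = 0.5 beats
  quarter = 1 beat
Sum = 2 + 0.5 + 1 + 1.5 + 4 + 0.5 + 1
= 10.5 beats


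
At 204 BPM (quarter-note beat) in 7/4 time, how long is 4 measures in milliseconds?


Quarter-note beat duration = 60000 / 204 ms
Beats per measure (7/4) = 7
One measure = 7 × 60000 / 204 = 420000 / 204 ms
4 measures = 4 × 420000 / 204 = 1680000 / 204
= 8235.3 ms


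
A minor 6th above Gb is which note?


Working:
A 6th spans 6 letter names, so from G we land on E
A minor 6th = 8 semitones above Gb
Spell E at that pitch: Ebb
= Ebb


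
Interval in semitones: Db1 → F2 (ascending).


Reasoning:
Absolute semitone position = octave×12 + chromatic position
Db1: 1×12 + 1 = 13
F2: 2×12 + 5 = 29
Difference = 29 - 13 = 16
= 16 semitones


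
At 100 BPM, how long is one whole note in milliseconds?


Reasoning:
One quarter-note beat = 60000 / BPM = 60000 / 100 ms
Whole note = 4 × quarter note
Duration = 4 × 60000 / 100 = 240000 / 100
= 2400.0 ms


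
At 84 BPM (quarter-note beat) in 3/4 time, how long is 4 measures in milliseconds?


Reasoning:
Quarter-note beat duration = 60000 / 84 ms
Beats per measure (3/4) = 3
One measure = 3 × 60000 / 84 = 180000 / 84 ms
4 measures = 4 × 180000 / 84 = 720000 / 84
= 8571.4 ms


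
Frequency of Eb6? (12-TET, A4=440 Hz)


Solution.
f = 440 × 2^(n/12) where n = semitones from A4
Eb6: 18 semitones from A4
f = 440 × 2^(18/12)
f = 1244.51 Hz


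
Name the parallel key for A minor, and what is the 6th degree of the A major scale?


Solution.
Parallel keys share the same tonic but differ in mode
A minor → parallel is A major
A major scale: A B C# D E F# G#
= A major; 6th degree = F#


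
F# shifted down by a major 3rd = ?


major 3rd: 3 letter names, 4 semitones
Letter: F - 2 → D
Pitch: F# - 4 semitones, spelled as a D → D
= D


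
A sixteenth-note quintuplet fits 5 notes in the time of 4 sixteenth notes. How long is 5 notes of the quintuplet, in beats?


Quintuplet: 5 notes occupy the space of 4 sixteenth notes
Space = 4 × 1/4 = 1 beat
Each quintuplet note = 1 / 5 = 1/5 beats
5 notes = 5 × 1/5 = 1
= 1 beat


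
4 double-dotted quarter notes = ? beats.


Reasoning:
Base quarter note = 1 beat
Dot 1 adds half the previous value: +1/2
Dot 2 adds half the previous value: +1/4
One double-dotted quarter = 1 + 1/2 + 1/4 = 7/4
4 of them = 4 × 7/4 = 7
= 7 beats


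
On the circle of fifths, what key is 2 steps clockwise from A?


Reasoning:
Each clockwise step on the circle of fifths moves up a perfect 5th
From A: A → E → B
= B


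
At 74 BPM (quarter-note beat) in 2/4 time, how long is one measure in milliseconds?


Reasoning:
Quarter-note beat duration = 60000 / 74 ms
Beats per measure (2/4) = 2
One measure = 2 × 60000 / 74 = 120000 / 74 ms
= 1621.6 ms


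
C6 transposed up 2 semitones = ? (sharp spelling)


Working:
C6: chromatic position 0 in octave 6 → absolute = 6×12 + 0 = 72
Transpose up 2: 72 + 2 = 74
74 = 6×12 + 2 → D in octave 6
Result = D6


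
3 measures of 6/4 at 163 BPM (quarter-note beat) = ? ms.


Solution.
Quarter-note beat duration = 60000 / 163 ms
Beats per measure (6/4) = 6
One measure = 6 × 60000 / 163 = 360000 / 163 ms
3 measures = 3 × 360000 / 163 = 1080000 / 163
= 6625.8 ms


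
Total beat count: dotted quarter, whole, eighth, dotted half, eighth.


Working:
Beat values:
  dotted quarter = 1.5 beats
  whole = 4 beats
  eighth = 0.5 beats
  dotted half = 3 beats
  eighth = 0.5 beats
Sum = 1.5 + 4 + 0.5 + 3 + 0.5
= 9.5 beats


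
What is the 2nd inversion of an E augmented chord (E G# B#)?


Root position: E G# B#
2nd inversion: move root and 3rd up an octave
Bass note: B#
Notes (bottom to top) = B# E G#


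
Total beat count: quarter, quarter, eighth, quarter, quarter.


Working:
Beat values:
  quarter = 1 beat
  quarter = 1 beat
  eighth = 0.5 beats
  quarter = 1 beat
  quarter = 1 beat
Sum = 1 + 1 + 0.5 + 1 + 1
= 4.5 beats


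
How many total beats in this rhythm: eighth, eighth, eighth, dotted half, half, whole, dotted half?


Working:
Beat values:
  eighth = 0.5 beats
  eighth = 0.5 beats
  eighth = 0.5 beats
  dotted half = 3 beats
  half = 2 beats
  whole = 4 beats
  dotted half = 3 beats
Sum = 0.5 + 0.5 + 0.5 + 3 + 2 + 4 + 3
= 13.5 beats


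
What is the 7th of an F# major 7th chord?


Solution.
Major 7th chord = root + major 3rd + perfect 5th + major 7th
Seventh chords stack in thirds, so the letter names are F-A-C-E
Root: F#
Major 3rd above F#: A#
Perfect 5th above F#: C#
Major 7th above F#: E#
The 7th = E#


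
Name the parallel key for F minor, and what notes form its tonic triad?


Solution.
Parallel keys share the same tonic but differ in mode
F minor → parallel is F major
Tonic triad of F major = F A C
= F major; triad = F A C


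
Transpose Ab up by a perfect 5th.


Step by step:
perfect 5th: 5 letter names, 7 semitones
Letter: A + 4 → E
Pitch: Ab + 7 semitones, spelled as an E → Eb
= Eb


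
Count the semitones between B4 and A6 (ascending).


Working:
Absolute semitone position = octave×12 + chromatic position
B4: 4×12 + 11 = 59
A6: 6×12 + 9 = 81
Difference = 81 - 59 = 22
= 22 semitones


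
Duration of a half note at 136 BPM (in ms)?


Reasoning:
One quarter-note beat = 60000 / BPM = 60000 / 136 ms
Half note = 2 × quarter note
Duration = 2 × 60000 / 136 = 120000 / 136
= 882.4 ms


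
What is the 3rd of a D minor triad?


Step by step:
Minor triad = root + minor 3rd (3 semitones) + perfect 5th (7 semitones)
A triad on D stacks thirds, so the chord tones use letter names D-F-A
Root: D
Minor 3rd above D: F
Perfect 5th above D: A
The 3rd = F


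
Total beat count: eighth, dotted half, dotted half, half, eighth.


Beat values:
  eighth = 0.5 beats
  dotted half = 3 beats
  dotted half = 3 beats
  half = 2 beats
  eighth = 0.5 beats
Sum = 0.5 + 3 + 3 + 2 + 0.5
= 9 beats
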